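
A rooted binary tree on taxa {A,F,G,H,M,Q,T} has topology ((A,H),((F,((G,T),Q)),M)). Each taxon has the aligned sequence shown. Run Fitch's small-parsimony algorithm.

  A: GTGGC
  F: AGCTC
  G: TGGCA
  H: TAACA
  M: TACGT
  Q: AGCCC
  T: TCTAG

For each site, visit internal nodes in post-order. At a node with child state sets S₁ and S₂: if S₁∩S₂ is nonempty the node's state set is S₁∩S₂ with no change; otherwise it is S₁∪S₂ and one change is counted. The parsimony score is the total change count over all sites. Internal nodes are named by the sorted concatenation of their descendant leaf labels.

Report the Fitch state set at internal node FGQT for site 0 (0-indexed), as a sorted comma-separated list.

AH@0: {G} ∪ {T} = {G,T} (union, +1)
GT@0: {T} ∩ {T} = {T} (intersection, +0)
GQT@0: {T} ∪ {A} = {A,T} (union, +1)
FGQT@0: {A} ∩ {A,T} = {A} (intersection, +0)
FGMQT@0: {A} ∪ {T} = {A,T} (union, +1)
AFGHMQT@0: {G,T} ∩ {A,T} = {T} (intersection, +0)
AH@1: {T} ∪ {A} = {A,T} (union, +1)
GT@1: {G} ∪ {C} = {C,G} (union, +1)
GQT@1: {C,G} ∩ {G} = {G} (intersection, +0)
FGQT@1: {G} ∩ {G} = {G} (intersection, +0)
FGMQT@1: {G} ∪ {A} = {A,G} (union, +1)
AFGHMQT@1: {A,T} ∩ {A,G} = {A} (intersection, +0)
AH@2: {G} ∪ {A} = {A,G} (union, +1)
GT@2: {G} ∪ {T} = {G,T} (union, +1)
GQT@2: {G,T} ∪ {C} = {C,G,T} (union, +1)
FGQT@2: {C} ∩ {C,G,T} = {C} (intersection, +0)
FGMQT@2: {C} ∩ {C} = {C} (intersection, +0)
AFGHMQT@2: {A,G} ∪ {C} = {A,C,G} (union, +1)
AH@3: {G} ∪ {C} = {C,G} (union, +1)
GT@3: {C} ∪ {A} = {A,C} (union, +1)
GQT@3: {A,C} ∩ {C} = {C} (intersection, +0)
FGQT@3: {T} ∪ {C} = {C,T} (union, +1)
FGMQT@3: {C,T} ∪ {G} = {C,G,T} (union, +1)
AFGHMQT@3: {C,G} ∩ {C,G,T} = {C,G} (intersection, +0)
AH@4: {C} ∪ {A} = {A,C} (union, +1)
GT@4: {A} ∪ {G} = {A,G} (union, +1)
GQT@4: {A,G} ∪ {C} = {A,C,G} (union, +1)
FGQT@4: {C} ∩ {A,C,G} = {C} (intersection, +0)
FGMQT@4: {C} ∪ {T} = {C,T} (union, +1)
AFGHMQT@4: {A,C} ∩ {C,T} = {C} (intersection, +0)
per-site changes: [3, 3, 4, 4, 4]; total = 18

A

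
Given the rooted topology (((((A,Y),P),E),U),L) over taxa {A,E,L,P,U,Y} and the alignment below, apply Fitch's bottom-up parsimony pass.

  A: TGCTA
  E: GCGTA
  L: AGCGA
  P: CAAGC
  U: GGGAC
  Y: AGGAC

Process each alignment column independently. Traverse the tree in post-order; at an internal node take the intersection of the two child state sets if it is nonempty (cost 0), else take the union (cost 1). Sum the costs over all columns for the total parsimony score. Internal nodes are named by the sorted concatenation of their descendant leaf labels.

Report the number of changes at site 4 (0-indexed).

3

AY@0: {T} ∪ {A} = {A,T} (union, +1)
APY@0: {A,T} ∪ {C} = {A,C,T} (union, +1)
AEPY@0: {A,C,T} ∪ {G} = {A,C,G,T} (union, +1)
AEPUY@0: {A,C,G,T} ∩ {G} = {G} (intersection, +0)
AELPUY@0: {G} ∪ {A} = {A,G} (union, +1)
AY@1: {G} ∩ {G} = {G} (intersection, +0)
APY@1: {G} ∪ {A} = {A,G} (union, +1)
AEPY@1: {A,G} ∪ {C} = {A,C,G} (union, +1)
AEPUY@1: {A,C,G} ∩ {G} = {G} (intersection, +0)
AELPUY@1: {G} ∩ {G} = {G} (intersection, +0)
AY@2: {C} ∪ {G} = {C,G} (union, +1)
APY@2: {C,G} ∪ {A} = {A,C,G} (union, +1)
AEPY@2: {A,C,G} ∩ {G} = {G} (intersection, +0)
AEPUY@2: {G} ∩ {G} = {G} (intersection, +0)
AELPUY@2: {G} ∪ {C} = {C,G} (union, +1)
AY@3: {T} ∪ {A} = {A,T} (union, +1)
APY@3: {A,T} ∪ {G} = {A,G,T} (union, +1)
AEPY@3: {A,G,T} ∩ {T} = {T} (intersection, +0)
AEPUY@3: {T} ∪ {A} = {A,T} (union, +1)
AELPUY@3: {A,T} ∪ {G} = {A,G,T} (union, +1)
AY@4: {A} ∪ {C} = {A,C} (union, +1)
APY@4: {A,C} ∩ {C} = {C} (intersection, +0)
AEPY@4: {C} ∪ {A} = {A,C} (union, +1)
AEPUY@4: {A,C} ∩ {C} = {C} (intersection, +0)
AELPUY@4: {C} ∪ {A} = {A,C} (union, +1)
per-site changes: [4, 2, 3, 4, 3]; total = 16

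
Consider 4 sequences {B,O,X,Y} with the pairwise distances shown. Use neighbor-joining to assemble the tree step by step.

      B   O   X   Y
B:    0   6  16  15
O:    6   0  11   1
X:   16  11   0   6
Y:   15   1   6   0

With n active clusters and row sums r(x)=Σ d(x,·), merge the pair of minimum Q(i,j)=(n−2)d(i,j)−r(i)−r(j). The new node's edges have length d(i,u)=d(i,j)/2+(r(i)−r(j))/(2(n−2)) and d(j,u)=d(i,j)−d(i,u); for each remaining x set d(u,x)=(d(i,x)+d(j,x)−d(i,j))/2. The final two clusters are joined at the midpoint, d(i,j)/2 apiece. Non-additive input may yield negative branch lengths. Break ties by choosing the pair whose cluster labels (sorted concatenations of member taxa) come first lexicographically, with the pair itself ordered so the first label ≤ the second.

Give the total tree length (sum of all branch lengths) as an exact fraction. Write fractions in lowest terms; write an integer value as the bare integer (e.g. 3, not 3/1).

67/4

1. join B+O (d=6, Q=-43) ⇒ BO; edges |B|=31/4, |O|=-7/4
  updated: d(BO,X)=21/2, d(BO,Y)=5
2. join BO+X (d=21/2, Q=-43/2) ⇒ BOX; edges |BO|=19/4, |X|=23/4
  updated: d(BOX,Y)=1/4
3. join BOX+Y (d=1/4) ⇒ BOXY; edges |BOX|=1/8, |Y|=1/8
final tree: (((B:31/4,O:-7/4):19/4,X:23/4):1/8,Y:1/8)
total length: 67/4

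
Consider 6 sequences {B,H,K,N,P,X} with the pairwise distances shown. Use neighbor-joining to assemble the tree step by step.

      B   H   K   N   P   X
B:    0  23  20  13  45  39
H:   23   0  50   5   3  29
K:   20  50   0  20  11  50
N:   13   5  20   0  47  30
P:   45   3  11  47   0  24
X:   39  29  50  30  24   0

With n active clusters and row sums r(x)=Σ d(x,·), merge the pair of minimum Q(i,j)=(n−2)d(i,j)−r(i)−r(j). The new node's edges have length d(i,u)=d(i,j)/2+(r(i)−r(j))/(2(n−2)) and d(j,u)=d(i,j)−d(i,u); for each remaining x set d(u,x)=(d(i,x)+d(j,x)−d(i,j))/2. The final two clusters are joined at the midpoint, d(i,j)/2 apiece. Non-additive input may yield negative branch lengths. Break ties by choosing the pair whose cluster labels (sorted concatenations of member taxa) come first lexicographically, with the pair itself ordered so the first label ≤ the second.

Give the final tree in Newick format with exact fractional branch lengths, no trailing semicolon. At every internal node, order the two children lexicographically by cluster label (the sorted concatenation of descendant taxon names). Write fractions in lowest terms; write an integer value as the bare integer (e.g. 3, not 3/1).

(((B:12,((K:65/8,P:23/8):145/12,X:233/12):21/4):7/2,H:4):1/2,N:1/2)

1. join K+P (d=11, Q=-237) ⇒ KP; edges |K|=65/8, |P|=23/8
  updated: d(B,KP)=27, d(H,KP)=21, d(KP,N)=28, d(KP,X)=63/2
2. join KP+X (d=63/2, Q=-285/2) ⇒ KPX; edges |KP|=145/12, |X|=233/12
  updated: d(B,KPX)=69/4, d(H,KPX)=37/4, d(KPX,N)=53/4
3. join B+KPX (d=69/4, Q=-117/2) ⇒ BKPX; edges |B|=12, |KPX|=21/4
  updated: d(BKPX,H)=15/2, d(BKPX,N)=9/2
4. join BKPX+H (d=15/2, Q=-17) ⇒ BHKPX; edges |BKPX|=7/2, |H|=4
  updated: d(BHKPX,N)=1
5. join BHKPX+N (d=1) ⇒ BHKNPX; edges |BHKPX|=1/2, |N|=1/2
final tree: (((B:12,((K:65/8,P:23/8):145/12,X:233/12):21/4):7/2,H:4):1/2,N:1/2)
total length: 273/4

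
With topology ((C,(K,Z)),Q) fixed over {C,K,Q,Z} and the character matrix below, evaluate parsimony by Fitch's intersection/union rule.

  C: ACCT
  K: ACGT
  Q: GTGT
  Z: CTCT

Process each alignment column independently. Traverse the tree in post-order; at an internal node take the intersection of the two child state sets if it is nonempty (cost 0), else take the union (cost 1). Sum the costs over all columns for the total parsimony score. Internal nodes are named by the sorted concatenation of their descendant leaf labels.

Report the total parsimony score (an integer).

site 0, node KZ: K={A} ∪ Z={C} → {A,C} (+1)
site 0, node CKZ: C={A} ∩ KZ={A,C} → {A} (+0)
site 0, node CKQZ: CKZ={A} ∪ Q={G} → {A,G} (+1)
site 1, node KZ: K={C} ∪ Z={T} → {C,T} (+1)
site 1, node CKZ: C={C} ∩ KZ={C,T} → {C} (+0)
site 1, node CKQZ: CKZ={C} ∪ Q={T} → {C,T} (+1)
site 2, node KZ: K={G} ∪ Z={C} → {C,G} (+1)
site 2, node CKZ: C={C} ∩ KZ={C,G} → {C} (+0)
site 2, node CKQZ: CKZ={C} ∪ Q={G} → {C,G} (+1)
site 3, node KZ: K={T} ∩ Z={T} → {T} (+0)
site 3, node CKZ: C={T} ∩ KZ={T} → {T} (+0)
site 3, node CKQZ: CKZ={T} ∩ Q={T} → {T} (+0)
per-site changes: [2, 2, 2, 0]; total = 6

6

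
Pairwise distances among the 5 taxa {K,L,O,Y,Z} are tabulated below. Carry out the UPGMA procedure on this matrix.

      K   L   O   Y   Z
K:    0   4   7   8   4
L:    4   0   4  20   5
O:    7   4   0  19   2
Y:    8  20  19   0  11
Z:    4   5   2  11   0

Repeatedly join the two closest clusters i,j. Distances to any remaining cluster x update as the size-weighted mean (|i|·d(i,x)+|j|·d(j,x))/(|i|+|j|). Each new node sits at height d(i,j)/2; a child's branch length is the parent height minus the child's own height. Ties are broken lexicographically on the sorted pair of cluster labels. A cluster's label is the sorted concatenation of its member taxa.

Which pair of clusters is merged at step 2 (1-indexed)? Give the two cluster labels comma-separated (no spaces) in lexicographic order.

1. join O+Z (d=2) ⇒ OZ; edges |O|=1, |Z|=1
  updated: d(K,OZ)=11/2, d(L,OZ)=9/2, d(OZ,Y)=15
2. join K+L (d=4) ⇒ KL; edges |K|=2, |L|=2
  updated: d(KL,OZ)=5, d(KL,Y)=14
3. join KL+OZ (d=5) ⇒ KLOZ; edges |KL|=1/2, |OZ|=3/2
  updated: d(KLOZ,Y)=29/2
4. join KLOZ+Y (d=29/2) ⇒ KLOYZ; edges |KLOZ|=19/4, |Y|=29/4
final tree: (((K:2,L:2):1/2,(O:1,Z:1):3/2):19/4,Y:29/4)
total length: 20

K,L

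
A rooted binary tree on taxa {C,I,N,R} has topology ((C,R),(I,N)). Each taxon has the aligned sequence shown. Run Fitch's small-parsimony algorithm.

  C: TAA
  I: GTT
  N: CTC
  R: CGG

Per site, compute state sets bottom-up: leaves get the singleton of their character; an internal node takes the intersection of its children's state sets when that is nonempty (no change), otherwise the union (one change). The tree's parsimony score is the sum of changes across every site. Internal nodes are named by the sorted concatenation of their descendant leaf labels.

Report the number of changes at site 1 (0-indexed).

site 0, node CR: C={T} ∪ R={C} → {C,T} (+1)
site 0, node IN: I={G} ∪ N={C} → {C,G} (+1)
site 0, node CINR: CR={C,T} ∩ IN={C,G} → {C} (+0)
site 1, node CR: C={A} ∪ R={G} → {A,G} (+1)
site 1, node IN: I={T} ∩ N={T} → {T} (+0)
site 1, node CINR: CR={A,G} ∪ IN={T} → {A,G,T} (+1)
site 2, node CR: C={A} ∪ R={G} → {A,G} (+1)
site 2, node IN: I={T} ∪ N={C} → {C,T} (+1)
site 2, node CINR: CR={A,G} ∪ IN={C,T} → {A,C,G,T} (+1)
per-site changes: [2, 2, 3]; total = 7

2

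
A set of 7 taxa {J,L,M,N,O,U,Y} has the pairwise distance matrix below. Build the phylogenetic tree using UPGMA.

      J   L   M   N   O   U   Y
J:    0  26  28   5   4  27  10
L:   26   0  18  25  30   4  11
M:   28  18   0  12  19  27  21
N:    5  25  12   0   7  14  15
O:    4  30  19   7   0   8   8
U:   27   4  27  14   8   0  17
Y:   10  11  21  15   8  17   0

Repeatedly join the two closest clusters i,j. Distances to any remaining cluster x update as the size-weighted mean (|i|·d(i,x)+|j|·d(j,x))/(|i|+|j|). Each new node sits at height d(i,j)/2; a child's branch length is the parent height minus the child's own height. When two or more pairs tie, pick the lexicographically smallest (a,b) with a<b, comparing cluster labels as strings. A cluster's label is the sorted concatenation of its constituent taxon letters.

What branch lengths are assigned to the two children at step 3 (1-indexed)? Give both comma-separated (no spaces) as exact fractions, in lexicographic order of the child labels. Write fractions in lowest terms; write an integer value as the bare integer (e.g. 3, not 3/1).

1,3

1. join J+O (d=4) ⇒ JO; edges |J|=2, |O|=2
  updated: d(JO,L)=28, d(JO,M)=47/2, d(JO,N)=6, d(JO,U)=35/2, d(JO,Y)=9
2. join L+U (d=4) ⇒ LU; edges |L|=2, |U|=2
  updated: d(JO,LU)=91/4, d(LU,M)=45/2, d(LU,N)=39/2, d(LU,Y)=14
3. join JO+N (d=6) ⇒ JNO; edges |JO|=1, |N|=3
  updated: d(JNO,LU)=65/3, d(JNO,M)=59/3, d(JNO,Y)=11
4. join JNO+Y (d=11) ⇒ JNOY; edges |JNO|=5/2, |Y|=11/2
  updated: d(JNOY,LU)=79/4, d(JNOY,M)=20
5. join JNOY+LU (d=79/4) ⇒ JLNOUY; edges |JNOY|=35/8, |LU|=63/8
  updated: d(JLNOUY,M)=125/6
6. join JLNOUY+M (d=125/6) ⇒ JLMNOUY; edges |JLNOUY|=13/24, |M|=125/12
final tree: (((((J:2,O:2):1,N:3):5/2,Y:11/2):35/8,(L:2,U:2):63/8):13/24,M:125/12)
total length: 1037/24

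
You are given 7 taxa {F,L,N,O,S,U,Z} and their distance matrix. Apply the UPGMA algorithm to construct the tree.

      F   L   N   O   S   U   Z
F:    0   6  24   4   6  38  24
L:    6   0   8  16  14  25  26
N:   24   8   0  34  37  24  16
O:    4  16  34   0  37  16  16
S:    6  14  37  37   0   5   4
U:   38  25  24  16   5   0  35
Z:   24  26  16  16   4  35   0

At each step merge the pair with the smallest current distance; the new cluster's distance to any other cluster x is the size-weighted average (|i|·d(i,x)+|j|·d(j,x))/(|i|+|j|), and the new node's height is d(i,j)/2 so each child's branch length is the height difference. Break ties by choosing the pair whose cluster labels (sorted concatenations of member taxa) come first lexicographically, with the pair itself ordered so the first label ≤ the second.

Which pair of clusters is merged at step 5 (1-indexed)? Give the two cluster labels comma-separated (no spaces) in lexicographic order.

SZ,U

step 1: merge (F,O) at d=4; branch lengths F→2, O→2; new cluster FO
  updated: d(FO,L)=11, d(FO,N)=29, d(FO,S)=43/2, d(FO,U)=27, d(FO,Z)=20
step 2: merge (S,Z) at d=4; branch lengths S→2, Z→2; new cluster SZ
  updated: d(FO,SZ)=83/4, d(L,SZ)=20, d(N,SZ)=53/2, d(SZ,U)=20
step 3: merge (L,N) at d=8; branch lengths L→4, N→4; new cluster LN
  updated: d(FO,LN)=20, d(LN,SZ)=93/4, d(LN,U)=49/2
step 4: merge (FO,LN) at d=20; branch lengths FO→8, LN→6; new cluster FLNO
  updated: d(FLNO,SZ)=22, d(FLNO,U)=103/4
step 5: merge (SZ,U) at d=20; branch lengths SZ→8, U→10; new cluster SUZ
  updated: d(FLNO,SUZ)=93/4
step 6: merge (FLNO,SUZ) at d=93/4; branch lengths FLNO→13/8, SUZ→13/8; new cluster FLNOSUZ
final tree: (((F:2,O:2):8,(L:4,N:4):6):13/8,((S:2,Z:2):8,U:10):13/8)
total length: 205/4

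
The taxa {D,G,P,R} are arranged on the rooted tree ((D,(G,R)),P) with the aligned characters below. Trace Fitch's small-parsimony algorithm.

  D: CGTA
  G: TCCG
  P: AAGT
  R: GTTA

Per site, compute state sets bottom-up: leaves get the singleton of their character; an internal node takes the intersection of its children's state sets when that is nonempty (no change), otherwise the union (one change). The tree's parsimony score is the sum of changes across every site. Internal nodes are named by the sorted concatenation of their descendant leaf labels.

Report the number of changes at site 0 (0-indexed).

GR@0: {T} ∪ {G} = {G,T} (union, +1)
DGR@0: {C} ∪ {G,T} = {C,G,T} (union, +1)
DGPR@0: {C,G,T} ∪ {A} = {A,C,G,T} (union, +1)
GR@1: {C} ∪ {T} = {C,T} (union, +1)
DGR@1: {G} ∪ {C,T} = {C,G,T} (union, +1)
DGPR@1: {C,G,T} ∪ {A} = {A,C,G,T} (union, +1)
GR@2: {C} ∪ {T} = {C,T} (union, +1)
DGR@2: {T} ∩ {C,T} = {T} (intersection, +0)
DGPR@2: {T} ∪ {G} = {G,T} (union, +1)
GR@3: {G} ∪ {A} = {A,G} (union, +1)
DGR@3: {A} ∩ {A,G} = {A} (intersection, +0)
DGPR@3: {A} ∪ {T} = {A,T} (union, +1)
per-site changes: [3, 3, 2, 2]; total = 10

3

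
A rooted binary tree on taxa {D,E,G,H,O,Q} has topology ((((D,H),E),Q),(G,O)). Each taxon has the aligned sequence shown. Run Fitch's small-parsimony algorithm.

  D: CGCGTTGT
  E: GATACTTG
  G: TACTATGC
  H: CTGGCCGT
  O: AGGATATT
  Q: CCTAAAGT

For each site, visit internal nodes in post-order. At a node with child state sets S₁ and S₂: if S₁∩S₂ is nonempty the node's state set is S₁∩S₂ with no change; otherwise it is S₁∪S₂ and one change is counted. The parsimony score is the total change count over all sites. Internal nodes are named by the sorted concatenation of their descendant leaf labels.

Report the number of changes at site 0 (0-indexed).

DH@0: {C} ∩ {C} = {C} (intersection, +0)
DEH@0: {C} ∪ {G} = {C,G} (union, +1)
DEHQ@0: {C,G} ∩ {C} = {C} (intersection, +0)
GO@0: {T} ∪ {A} = {A,T} (union, +1)
DEGHOQ@0: {C} ∪ {A,T} = {A,C,T} (union, +1)
DH@1: {G} ∪ {T} = {G,T} (union, +1)
DEH@1: {G,T} ∪ {A} = {A,G,T} (union, +1)
DEHQ@1: {A,G,T} ∪ {C} = {A,C,G,T} (union, +1)
GO@1: {A} ∪ {G} = {A,G} (union, +1)
DEGHOQ@1: {A,C,G,T} ∩ {A,G} = {A,G} (intersection, +0)
DH@2: {C} ∪ {G} = {C,G} (union, +1)
DEH@2: {C,G} ∪ {T} = {C,G,T} (union, +1)
DEHQ@2: {C,G,T} ∩ {T} = {T} (intersection, +0)
GO@2: {C} ∪ {G} = {C,G} (union, +1)
DEGHOQ@2: {T} ∪ {C,G} = {C,G,T} (union, +1)
DH@3: {G} ∩ {G} = {G} (intersection, +0)
DEH@3: {G} ∪ {A} = {A,G} (union, +1)
DEHQ@3: {A,G} ∩ {A} = {A} (intersection, +0)
GO@3: {T} ∪ {A} = {A,T} (union, +1)
DEGHOQ@3: {A} ∩ {A,T} = {A} (intersection, +0)
DH@4: {T} ∪ {C} = {C,T} (union, +1)
DEH@4: {C,T} ∩ {C} = {C} (intersection, +0)
DEHQ@4: {C} ∪ {A} = {A,C} (union, +1)
GO@4: {A} ∪ {T} = {A,T} (union, +1)
DEGHOQ@4: {A,C} ∩ {A,T} = {A} (intersection, +0)
DH@5: {T} ∪ {C} = {C,T} (union, +1)
DEH@5: {C,T} ∩ {T} = {T} (intersection, +0)
DEHQ@5: {T} ∪ {A} = {A,T} (union, +1)
GO@5: {T} ∪ {A} = {A,T} (union, +1)
DEGHOQ@5: {A,T} ∩ {A,T} = {A,T} (intersection, +0)
DH@6: {G} ∩ {G} = {G} (intersection, +0)
DEH@6: {G} ∪ {T} = {G,T} (union, +1)
DEHQ@6: {G,T} ∩ {G} = {G} (intersection, +0)
GO@6: {G} ∪ {T} = {G,T} (union, +1)
DEGHOQ@6: {G} ∩ {G,T} = {G} (intersection, +0)
DH@7: {T} ∩ {T} = {T} (intersection, +0)
DEH@7: {T} ∪ {G} = {G,T} (union, +1)
DEHQ@7: {G,T} ∩ {T} = {T} (intersection, +0)
GO@7: {C} ∪ {T} = {C,T} (union, +1)
DEGHOQ@7: {T} ∩ {C,T} = {T} (intersection, +0)
per-site changes: [3, 4, 4, 2, 3, 3, 2, 2]; total = 23

3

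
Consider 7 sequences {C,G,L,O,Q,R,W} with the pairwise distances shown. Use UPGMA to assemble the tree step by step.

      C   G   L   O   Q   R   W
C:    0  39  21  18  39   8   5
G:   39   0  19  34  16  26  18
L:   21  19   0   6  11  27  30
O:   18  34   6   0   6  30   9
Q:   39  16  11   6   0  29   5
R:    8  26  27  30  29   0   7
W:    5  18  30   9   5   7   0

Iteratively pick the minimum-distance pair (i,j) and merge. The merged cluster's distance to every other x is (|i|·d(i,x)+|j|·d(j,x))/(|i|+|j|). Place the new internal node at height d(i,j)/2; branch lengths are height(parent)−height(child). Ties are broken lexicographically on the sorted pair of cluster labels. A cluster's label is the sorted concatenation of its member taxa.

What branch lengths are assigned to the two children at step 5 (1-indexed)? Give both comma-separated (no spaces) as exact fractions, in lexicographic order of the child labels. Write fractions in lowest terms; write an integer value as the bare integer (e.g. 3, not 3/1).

1. join C+W (d=5) ⇒ CW; edges |C|=5/2, |W|=5/2
  updated: d(CW,G)=57/2, d(CW,L)=51/2, d(CW,O)=27/2, d(CW,Q)=22, d(CW,R)=15/2
2. join L+O (d=6) ⇒ LO; edges |L|=3, |O|=3
  updated: d(CW,LO)=39/2, d(G,LO)=53/2, d(LO,Q)=17/2, d(LO,R)=57/2
3. join CW+R (d=15/2) ⇒ CRW; edges |CW|=5/4, |R|=15/4
  updated: d(CRW,G)=83/3, d(CRW,LO)=45/2, d(CRW,Q)=73/3
4. join LO+Q (d=17/2) ⇒ LOQ; edges |LO|=5/4, |Q|=17/4
  updated: d(CRW,LOQ)=208/9, d(G,LOQ)=23
5. join G+LOQ (d=23) ⇒ GLOQ; edges |G|=23/2, |LOQ|=29/4
  updated: d(CRW,GLOQ)=97/4
6. join CRW+GLOQ (d=97/4) ⇒ CGLOQRW; edges |CRW|=67/8, |GLOQ|=5/8
final tree: (((C:5/2,W:5/2):5/4,R:15/4):67/8,(G:23/2,((L:3,O:3):5/4,Q:17/4):29/4):5/8)
total length: 197/4

23/2,29/4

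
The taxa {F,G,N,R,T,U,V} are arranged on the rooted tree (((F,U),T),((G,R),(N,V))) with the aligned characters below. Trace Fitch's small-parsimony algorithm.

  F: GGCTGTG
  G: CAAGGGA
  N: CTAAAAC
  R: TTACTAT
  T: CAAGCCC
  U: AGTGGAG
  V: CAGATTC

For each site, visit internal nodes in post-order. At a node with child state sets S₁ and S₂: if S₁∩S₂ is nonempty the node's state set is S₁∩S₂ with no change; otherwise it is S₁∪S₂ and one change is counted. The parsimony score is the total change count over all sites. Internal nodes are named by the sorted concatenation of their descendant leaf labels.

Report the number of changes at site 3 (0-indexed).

3

[col 0] FU: children F:{G}, U:{A} ∪→ {A,G}; cost 1
[col 0] FTU: children FU:{A,G}, T:{C} ∪→ {A,C,G}; cost 1
[col 0] GR: children G:{C}, R:{T} ∪→ {C,T}; cost 1
[col 0] NV: children N:{C}, V:{C} ∩→ {C}; cost 0
[col 0] GNRV: children GR:{C,T}, NV:{C} ∩→ {C}; cost 0
[col 0] FGNRTUV: children FTU:{A,C,G}, GNRV:{C} ∩→ {C}; cost 0
[col 1] FU: children F:{G}, U:{G} ∩→ {G}; cost 0
[col 1] FTU: children FU:{G}, T:{A} ∪→ {A,G}; cost 1
[col 1] GR: children G:{A}, R:{T} ∪→ {A,T}; cost 1
[col 1] NV: children N:{T}, V:{A} ∪→ {A,T}; cost 1
[col 1] GNRV: children GR:{A,T}, NV:{A,T} ∩→ {A,T}; cost 0
[col 1] FGNRTUV: children FTU:{A,G}, GNRV:{A,T} ∩→ {A}; cost 0
[col 2] FU: children F:{C}, U:{T} ∪→ {C,T}; cost 1
[col 2] FTU: children FU:{C,T}, T:{A} ∪→ {A,C,T}; cost 1
[col 2] GR: children G:{A}, R:{A} ∩→ {A}; cost 0
[col 2] NV: children N:{A}, V:{G} ∪→ {A,G}; cost 1
[col 2] GNRV: children GR:{A}, NV:{A,G} ∩→ {A}; cost 0
[col 2] FGNRTUV: children FTU:{A,C,T}, GNRV:{A} ∩→ {A}; cost 0
[col 3] FU: children F:{T}, U:{G} ∪→ {G,T}; cost 1
[col 3] FTU: children FU:{G,T}, T:{G} ∩→ {G}; cost 0
[col 3] GR: children G:{G}, R:{C} ∪→ {C,G}; cost 1
[col 3] NV: children N:{A}, V:{A} ∩→ {A}; cost 0
[col 3] GNRV: children GR:{C,G}, NV:{A} ∪→ {A,C,G}; cost 1
[col 3] FGNRTUV: children FTU:{G}, GNRV:{A,C,G} ∩→ {G}; cost 0
[col 4] FU: children F:{G}, U:{G} ∩→ {G}; cost 0
[col 4] FTU: children FU:{G}, T:{C} ∪→ {C,G}; cost 1
[col 4] GR: children G:{G}, R:{T} ∪→ {G,T}; cost 1
[col 4] NV: children N:{A}, V:{T} ∪→ {A,T}; cost 1
[col 4] GNRV: children GR:{G,T}, NV:{A,T} ∩→ {T}; cost 0
[col 4] FGNRTUV: children FTU:{C,G}, GNRV:{T} ∪→ {C,G,T}; cost 1
[col 5] FU: children F:{T}, U:{A} ∪→ {A,T}; cost 1
[col 5] FTU: children FU:{A,T}, T:{C} ∪→ {A,C,T}; cost 1
[col 5] GR: children G:{G}, R:{A} ∪→ {A,G}; cost 1
[col 5] NV: children N:{A}, V:{T} ∪→ {A,T}; cost 1
[col 5] GNRV: children GR:{A,G}, NV:{A,T} ∩→ {A}; cost 0
[col 5] FGNRTUV: children FTU:{A,C,T}, GNRV:{A} ∩→ {A}; cost 0
[col 6] FU: children F:{G}, U:{G} ∩→ {G}; cost 0
[col 6] FTU: children FU:{G}, T:{C} ∪→ {C,G}; cost 1
[col 6] GR: children G:{A}, R:{T} ∪→ {A,T}; cost 1
[col 6] NV: children N:{C}, V:{C} ∩→ {C}; cost 0
[col 6] GNRV: children GR:{A,T}, NV:{C} ∪→ {A,C,T}; cost 1
[col 6] FGNRTUV: children FTU:{C,G}, GNRV:{A,C,T} ∩→ {C}; cost 0
per-site changes: [3, 3, 3, 3, 4, 4, 3]; total = 23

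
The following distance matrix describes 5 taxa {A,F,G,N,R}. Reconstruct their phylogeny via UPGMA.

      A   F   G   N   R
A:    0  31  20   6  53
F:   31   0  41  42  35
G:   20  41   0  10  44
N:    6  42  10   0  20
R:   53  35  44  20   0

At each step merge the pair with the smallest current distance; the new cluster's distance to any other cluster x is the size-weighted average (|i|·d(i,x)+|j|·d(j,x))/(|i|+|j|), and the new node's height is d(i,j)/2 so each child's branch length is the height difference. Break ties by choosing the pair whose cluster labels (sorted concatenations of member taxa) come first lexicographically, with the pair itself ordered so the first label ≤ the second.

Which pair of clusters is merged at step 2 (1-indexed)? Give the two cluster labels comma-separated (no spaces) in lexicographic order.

AN,G

1. join A+N (d=6) ⇒ AN; edges |A|=3, |N|=3
  updated: d(AN,F)=73/2, d(AN,G)=15, d(AN,R)=73/2
2. join AN+G (d=15) ⇒ AGN; edges |AN|=9/2, |G|=15/2
  updated: d(AGN,F)=38, d(AGN,R)=39
3. join F+R (d=35) ⇒ FR; edges |F|=35/2, |R|=35/2
  updated: d(AGN,FR)=77/2
4. join AGN+FR (d=77/2) ⇒ AFGNR; edges |AGN|=47/4, |FR|=7/4
final tree: (((A:3,N:3):9/2,G:15/2):47/4,(F:35/2,R:35/2):7/4)
total length: 133/2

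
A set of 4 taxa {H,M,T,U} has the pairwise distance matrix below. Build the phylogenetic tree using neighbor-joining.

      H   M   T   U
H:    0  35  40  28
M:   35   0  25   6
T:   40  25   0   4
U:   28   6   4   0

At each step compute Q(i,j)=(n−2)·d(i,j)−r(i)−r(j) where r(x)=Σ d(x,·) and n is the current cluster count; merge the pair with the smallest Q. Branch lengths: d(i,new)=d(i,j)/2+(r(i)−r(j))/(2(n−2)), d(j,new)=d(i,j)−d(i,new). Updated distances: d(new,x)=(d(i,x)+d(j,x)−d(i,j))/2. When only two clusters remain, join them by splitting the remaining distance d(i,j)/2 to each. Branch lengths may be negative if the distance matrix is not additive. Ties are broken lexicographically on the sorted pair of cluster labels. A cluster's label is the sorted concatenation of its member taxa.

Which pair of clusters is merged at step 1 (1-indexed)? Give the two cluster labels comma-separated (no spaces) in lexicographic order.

H,M

1. join H+M (d=35, Q=-99) ⇒ HM; edges |H|=107/4, |M|=33/4
  updated: d(HM,T)=15, d(HM,U)=-1/2
2. join HM+T (d=15, Q=-37/2) ⇒ HMT; edges |HM|=21/4, |T|=39/4
  updated: d(HMT,U)=-23/4
3. join HMT+U (d=-23/4) ⇒ HMTU; edges |HMT|=-23/8, |U|=-23/8
final tree: (((H:107/4,M:33/4):21/4,T:39/4):-23/8,U:-23/8)
total length: 177/4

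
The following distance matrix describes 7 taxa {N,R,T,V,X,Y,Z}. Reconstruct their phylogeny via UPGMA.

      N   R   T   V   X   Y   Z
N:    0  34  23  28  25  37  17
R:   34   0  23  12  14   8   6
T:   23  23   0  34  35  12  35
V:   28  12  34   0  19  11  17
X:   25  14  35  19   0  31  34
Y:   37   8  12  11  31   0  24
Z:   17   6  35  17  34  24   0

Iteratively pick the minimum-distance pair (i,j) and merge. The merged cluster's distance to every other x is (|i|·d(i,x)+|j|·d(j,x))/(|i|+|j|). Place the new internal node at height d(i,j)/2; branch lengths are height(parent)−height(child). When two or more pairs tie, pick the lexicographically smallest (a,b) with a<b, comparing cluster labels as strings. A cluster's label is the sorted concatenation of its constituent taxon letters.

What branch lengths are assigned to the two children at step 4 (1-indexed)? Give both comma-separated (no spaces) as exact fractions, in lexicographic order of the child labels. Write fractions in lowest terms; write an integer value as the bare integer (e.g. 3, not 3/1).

23/2,23/2

iteration 1: select R,Z (d=6); attach at lengths (3, 3); label the merged cluster RZ
  updated: d(N,RZ)=51/2, d(RZ,T)=29, d(RZ,V)=29/2, d(RZ,X)=24, d(RZ,Y)=16
iteration 2: select V,Y (d=11); attach at lengths (11/2, 11/2); label the merged cluster VY
  updated: d(N,VY)=65/2, d(RZ,VY)=61/4, d(T,VY)=23, d(VY,X)=25
iteration 3: select RZ,VY (d=61/4); attach at lengths (37/8, 17/8); label the merged cluster RVYZ
  updated: d(N,RVYZ)=29, d(RVYZ,T)=26, d(RVYZ,X)=49/2
iteration 4: select N,T (d=23); attach at lengths (23/2, 23/2); label the merged cluster NT
  updated: d(NT,RVYZ)=55/2, d(NT,X)=30
iteration 5: select RVYZ,X (d=49/2); attach at lengths (37/8, 49/4); label the merged cluster RVXYZ
  updated: d(NT,RVXYZ)=28
iteration 6: select NT,RVXYZ (d=28); attach at lengths (5/2, 7/4); label the merged cluster NRTVXYZ
final tree: ((N:23/2,T:23/2):5/2,(((R:3,Z:3):37/8,(V:11/2,Y:11/2):17/8):37/8,X:49/4):7/4)
total length: 543/8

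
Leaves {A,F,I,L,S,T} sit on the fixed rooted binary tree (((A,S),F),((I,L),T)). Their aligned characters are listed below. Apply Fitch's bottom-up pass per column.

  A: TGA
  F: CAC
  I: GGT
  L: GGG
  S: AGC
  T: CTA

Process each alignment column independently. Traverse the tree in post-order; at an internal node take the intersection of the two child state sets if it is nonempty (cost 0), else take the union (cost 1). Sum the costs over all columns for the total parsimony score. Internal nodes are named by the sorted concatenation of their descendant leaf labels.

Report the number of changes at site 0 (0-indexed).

AS@0: {T} ∪ {A} = {A,T} (union, +1)
AFS@0: {A,T} ∪ {C} = {A,C,T} (union, +1)
IL@0: {G} ∩ {G} = {G} (intersection, +0)
ILT@0: {G} ∪ {C} = {C,G} (union, +1)
AFILST@0: {A,C,T} ∩ {C,G} = {C} (intersection, +0)
AS@1: {G} ∩ {G} = {G} (intersection, +0)
AFS@1: {G} ∪ {A} = {A,G} (union, +1)
IL@1: {G} ∩ {G} = {G} (intersection, +0)
ILT@1: {G} ∪ {T} = {G,T} (union, +1)
AFILST@1: {A,G} ∩ {G,T} = {G} (intersection, +0)
AS@2: {A} ∪ {C} = {A,C} (union, +1)
AFS@2: {A,C} ∩ {C} = {C} (intersection, +0)
IL@2: {T} ∪ {G} = {G,T} (union, +1)
ILT@2: {G,T} ∪ {A} = {A,G,T} (union, +1)
AFILST@2: {C} ∪ {A,G,T} = {A,C,G,T} (union, +1)
per-site changes: [3, 2, 4]; total = 9

3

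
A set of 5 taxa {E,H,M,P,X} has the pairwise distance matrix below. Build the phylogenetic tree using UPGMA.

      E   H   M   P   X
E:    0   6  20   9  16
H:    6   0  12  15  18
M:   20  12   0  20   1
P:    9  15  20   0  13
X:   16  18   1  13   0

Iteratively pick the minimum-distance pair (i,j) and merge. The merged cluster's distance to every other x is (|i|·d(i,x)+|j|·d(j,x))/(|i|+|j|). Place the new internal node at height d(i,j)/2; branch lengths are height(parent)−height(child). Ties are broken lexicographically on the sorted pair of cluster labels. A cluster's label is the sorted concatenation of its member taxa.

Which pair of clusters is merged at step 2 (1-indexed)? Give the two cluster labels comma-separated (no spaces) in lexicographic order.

step 1: merge (M,X) at d=1; branch lengths M→1/2, X→1/2; new cluster MX
  updated: d(E,MX)=18, d(H,MX)=15, d(MX,P)=33/2
step 2: merge (E,H) at d=6; branch lengths E→3, H→3; new cluster EH
  updated: d(EH,MX)=33/2, d(EH,P)=12
step 3: merge (EH,P) at d=12; branch lengths EH→3, P→6; new cluster EHP
  updated: d(EHP,MX)=33/2
step 4: merge (EHP,MX) at d=33/2; branch lengths EHP→9/4, MX→31/4; new cluster EHMPX
final tree: (((E:3,H:3):3,P:6):9/4,(M:1/2,X:1/2):31/4)
total length: 26

E,H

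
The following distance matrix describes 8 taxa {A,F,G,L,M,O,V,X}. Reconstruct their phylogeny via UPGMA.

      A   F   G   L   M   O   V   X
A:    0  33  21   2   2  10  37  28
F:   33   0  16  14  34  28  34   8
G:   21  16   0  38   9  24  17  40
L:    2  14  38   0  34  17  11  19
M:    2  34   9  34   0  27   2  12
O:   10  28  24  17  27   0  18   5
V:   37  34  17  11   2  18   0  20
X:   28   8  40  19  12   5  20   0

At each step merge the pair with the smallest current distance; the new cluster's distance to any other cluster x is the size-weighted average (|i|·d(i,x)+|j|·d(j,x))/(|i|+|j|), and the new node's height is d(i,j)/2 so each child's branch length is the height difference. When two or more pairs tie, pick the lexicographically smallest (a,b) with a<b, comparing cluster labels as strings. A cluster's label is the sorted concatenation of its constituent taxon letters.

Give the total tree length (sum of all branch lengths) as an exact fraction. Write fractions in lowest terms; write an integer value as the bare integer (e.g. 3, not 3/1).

3277/60

iteration 1: select A,L (d=2); attach at lengths (1, 1); label the merged cluster AL
  updated: d(AL,F)=47/2, d(AL,G)=59/2, d(AL,M)=18, d(AL,O)=27/2, d(AL,V)=24, d(AL,X)=47/2
iteration 2: select M,V (d=2); attach at lengths (1, 1); label the merged cluster MV
  updated: d(AL,MV)=21, d(F,MV)=34, d(G,MV)=13, d(MV,O)=45/2, d(MV,X)=16
iteration 3: select O,X (d=5); attach at lengths (5/2, 5/2); label the merged cluster OX
  updated: d(AL,OX)=37/2, d(F,OX)=18, d(G,OX)=32, d(MV,OX)=77/4
iteration 4: select G,MV (d=13); attach at lengths (13/2, 11/2); label the merged cluster GMV
  updated: d(AL,GMV)=143/6, d(F,GMV)=28, d(GMV,OX)=47/2
iteration 5: select F,OX (d=18); attach at lengths (9, 13/2); label the merged cluster FOX
  updated: d(AL,FOX)=121/6, d(FOX,GMV)=25
iteration 6: select AL,FOX (d=121/6); attach at lengths (109/12, 13/12); label the merged cluster AFLOX
  updated: d(AFLOX,GMV)=368/15
iteration 7: select AFLOX,GMV (d=368/15); attach at lengths (131/60, 173/30); label the merged cluster AFGLMOVX
final tree: (((A:1,L:1):109/12,(F:9,(O:5/2,X:5/2):13/2):13/12):131/60,(G:13/2,(M:1,V:1):11/2):173/30)
total length: 3277/60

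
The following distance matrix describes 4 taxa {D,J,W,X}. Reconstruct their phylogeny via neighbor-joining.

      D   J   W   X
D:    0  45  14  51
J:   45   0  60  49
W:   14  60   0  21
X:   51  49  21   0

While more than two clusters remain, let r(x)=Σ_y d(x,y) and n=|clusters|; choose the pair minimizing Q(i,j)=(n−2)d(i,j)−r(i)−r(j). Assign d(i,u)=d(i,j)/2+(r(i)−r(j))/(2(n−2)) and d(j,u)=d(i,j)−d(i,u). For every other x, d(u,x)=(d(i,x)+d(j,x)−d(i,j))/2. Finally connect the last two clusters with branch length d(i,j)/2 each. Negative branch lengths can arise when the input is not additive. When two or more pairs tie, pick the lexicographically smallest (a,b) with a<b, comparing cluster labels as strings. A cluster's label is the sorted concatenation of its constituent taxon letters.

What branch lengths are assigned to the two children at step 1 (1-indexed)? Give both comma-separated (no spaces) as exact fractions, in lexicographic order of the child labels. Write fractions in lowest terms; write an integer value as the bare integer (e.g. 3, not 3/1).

43/4,13/4

step 1: merge (D,W) at d=14, Q=-177; branch lengths D→43/4, W→13/4; new cluster DW
  updated: d(DW,J)=91/2, d(DW,X)=29
step 2: merge (DW,J) at d=91/2, Q=-247/2; branch lengths DW→51/4, J→131/4; new cluster DJW
  updated: d(DJW,X)=65/4
step 3: merge (DJW,X) at d=65/4; branch lengths DJW→65/8, X→65/8; new cluster DJWX
final tree: (((D:43/4,W:13/4):51/4,J:131/4):65/8,X:65/8)
total length: 303/4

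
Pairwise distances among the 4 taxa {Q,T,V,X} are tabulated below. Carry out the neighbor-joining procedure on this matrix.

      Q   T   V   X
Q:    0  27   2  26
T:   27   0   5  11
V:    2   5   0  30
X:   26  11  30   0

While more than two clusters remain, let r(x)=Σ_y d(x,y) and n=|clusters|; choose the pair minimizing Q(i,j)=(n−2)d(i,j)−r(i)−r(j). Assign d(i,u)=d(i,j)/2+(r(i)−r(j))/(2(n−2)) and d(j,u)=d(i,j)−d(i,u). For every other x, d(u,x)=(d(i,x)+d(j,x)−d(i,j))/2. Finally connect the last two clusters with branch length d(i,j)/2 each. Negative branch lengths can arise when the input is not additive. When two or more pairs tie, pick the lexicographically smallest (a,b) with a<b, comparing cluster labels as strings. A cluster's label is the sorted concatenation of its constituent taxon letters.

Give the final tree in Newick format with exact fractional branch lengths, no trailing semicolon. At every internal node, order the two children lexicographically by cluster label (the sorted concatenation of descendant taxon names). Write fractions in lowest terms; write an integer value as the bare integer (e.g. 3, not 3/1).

iteration 1: select Q,V (d=2, Q=-88); attach at lengths (11/2, -7/2); label the merged cluster QV
  updated: d(QV,T)=15, d(QV,X)=27
iteration 2: select QV,T (d=15, Q=-53); attach at lengths (31/2, -1/2); label the merged cluster QTV
  updated: d(QTV,X)=23/2
iteration 3: select QTV,X (d=23/2); attach at lengths (23/4, 23/4); label the merged cluster QTVX
final tree: (((Q:11/2,V:-7/2):31/2,T:-1/2):23/4,X:23/4)
total length: 57/2

(((Q:11/2,V:-7/2):31/2,T:-1/2):23/4,X:23/4)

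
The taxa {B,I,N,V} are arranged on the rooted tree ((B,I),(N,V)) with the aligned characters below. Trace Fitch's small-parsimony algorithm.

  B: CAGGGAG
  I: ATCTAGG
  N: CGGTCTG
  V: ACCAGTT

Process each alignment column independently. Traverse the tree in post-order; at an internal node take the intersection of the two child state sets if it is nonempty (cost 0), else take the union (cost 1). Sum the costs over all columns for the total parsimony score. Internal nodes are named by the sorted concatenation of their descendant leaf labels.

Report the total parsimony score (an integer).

site 0, node BI: B={C} ∪ I={A} → {A,C} (+1)
site 0, node NV: N={C} ∪ V={A} → {A,C} (+1)
site 0, node BINV: BI={A,C} ∩ NV={A,C} → {A,C} (+0)
site 1, node BI: B={A} ∪ I={T} → {A,T} (+1)
site 1, node NV: N={G} ∪ V={C} → {C,G} (+1)
site 1, node BINV: BI={A,T} ∪ NV={C,G} → {A,C,G,T} (+1)
site 2, node BI: B={G} ∪ I={C} → {C,G} (+1)
site 2, node NV: N={G} ∪ V={C} → {C,G} (+1)
site 2, node BINV: BI={C,G} ∩ NV={C,G} → {C,G} (+0)
site 3, node BI: B={G} ∪ I={T} → {G,T} (+1)
site 3, node NV: N={T} ∪ V={A} → {A,T} (+1)
site 3, node BINV: BI={G,T} ∩ NV={A,T} → {T} (+0)
site 4, node BI: B={G} ∪ I={A} → {A,G} (+1)
site 4, node NV: N={C} ∪ V={G} → {C,G} (+1)
site 4, node BINV: BI={A,G} ∩ NV={C,G} → {G} (+0)
site 5, node BI: B={A} ∪ I={G} → {A,G} (+1)
site 5, node NV: N={T} ∩ V={T} → {T} (+0)
site 5, node BINV: BI={A,G} ∪ NV={T} → {A,G,T} (+1)
site 6, node BI: B={G} ∩ I={G} → {G} (+0)
site 6, node NV: N={G} ∪ V={T} → {G,T} (+1)
site 6, node BINV: BI={G} ∩ NV={G,T} → {G} (+0)
per-site changes: [2, 3, 2, 2, 2, 2, 1]; total = 14

14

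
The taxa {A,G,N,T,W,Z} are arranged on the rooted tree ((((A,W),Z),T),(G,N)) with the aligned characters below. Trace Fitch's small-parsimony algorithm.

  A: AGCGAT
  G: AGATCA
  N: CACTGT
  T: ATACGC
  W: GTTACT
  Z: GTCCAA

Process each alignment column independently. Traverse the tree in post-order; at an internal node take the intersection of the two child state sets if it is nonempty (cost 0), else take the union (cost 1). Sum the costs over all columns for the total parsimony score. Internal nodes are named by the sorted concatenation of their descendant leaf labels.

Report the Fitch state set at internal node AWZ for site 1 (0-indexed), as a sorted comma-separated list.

T

AW@0: {A} ∪ {G} = {A,G} (union, +1)
AWZ@0: {A,G} ∩ {G} = {G} (intersection, +0)
ATWZ@0: {G} ∪ {A} = {A,G} (union, +1)
GN@0: {A} ∪ {C} = {A,C} (union, +1)
AGNTWZ@0: {A,G} ∩ {A,C} = {A} (intersection, +0)
AW@1: {G} ∪ {T} = {G,T} (union, +1)
AWZ@1: {G,T} ∩ {T} = {T} (intersection, +0)
ATWZ@1: {T} ∩ {T} = {T} (intersection, +0)
GN@1: {G} ∪ {A} = {A,G} (union, +1)
AGNTWZ@1: {T} ∪ {A,G} = {A,G,T} (union, +1)
AW@2: {C} ∪ {T} = {C,T} (union, +1)
AWZ@2: {C,T} ∩ {C} = {C} (intersection, +0)
ATWZ@2: {C} ∪ {A} = {A,C} (union, +1)
GN@2: {A} ∪ {C} = {A,C} (union, +1)
AGNTWZ@2: {A,C} ∩ {A,C} = {A,C} (intersection, +0)
AW@3: {G} ∪ {A} = {A,G} (union, +1)
AWZ@3: {A,G} ∪ {C} = {A,C,G} (union, +1)
ATWZ@3: {A,C,G} ∩ {C} = {C} (intersection, +0)
GN@3: {T} ∩ {T} = {T} (intersection, +0)
AGNTWZ@3: {C} ∪ {T} = {C,T} (union, +1)
AW@4: {A} ∪ {C} = {A,C} (union, +1)
AWZ@4: {A,C} ∩ {A} = {A} (intersection, +0)
ATWZ@4: {A} ∪ {G} = {A,G} (union, +1)
GN@4: {C} ∪ {G} = {C,G} (union, +1)
AGNTWZ@4: {A,G} ∩ {C,G} = {G} (intersection, +0)
AW@5: {T} ∩ {T} = {T} (intersection, +0)
AWZ@5: {T} ∪ {A} = {A,T} (union, +1)
ATWZ@5: {A,T} ∪ {C} = {A,C,T} (union, +1)
GN@5: {A} ∪ {T} = {A,T} (union, +1)
AGNTWZ@5: {A,C,T} ∩ {A,T} = {A,T} (intersection, +0)
per-site changes: [3, 3, 3, 3, 3, 3]; total = 18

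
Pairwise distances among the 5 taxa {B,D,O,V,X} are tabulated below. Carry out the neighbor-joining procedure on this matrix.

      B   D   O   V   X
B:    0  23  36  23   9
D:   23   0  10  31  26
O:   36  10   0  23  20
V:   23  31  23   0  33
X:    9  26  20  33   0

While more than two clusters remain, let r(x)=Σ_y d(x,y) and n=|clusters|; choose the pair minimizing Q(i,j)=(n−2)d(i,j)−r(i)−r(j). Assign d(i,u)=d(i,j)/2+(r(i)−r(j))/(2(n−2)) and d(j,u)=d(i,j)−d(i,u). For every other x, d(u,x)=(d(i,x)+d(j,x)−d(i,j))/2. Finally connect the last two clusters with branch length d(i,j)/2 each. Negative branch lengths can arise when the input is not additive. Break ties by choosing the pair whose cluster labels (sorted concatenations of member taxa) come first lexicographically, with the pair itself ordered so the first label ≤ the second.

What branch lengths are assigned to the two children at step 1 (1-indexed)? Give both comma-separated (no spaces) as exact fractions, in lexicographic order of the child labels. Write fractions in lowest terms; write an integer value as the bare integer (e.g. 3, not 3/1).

5,4

iteration 1: select B,X (d=9, Q=-152); attach at lengths (5, 4); label the merged cluster BX
  updated: d(BX,D)=20, d(BX,O)=47/2, d(BX,V)=47/2
iteration 2: select BX,V (d=47/2, Q=-195/2); attach at lengths (73/8, 115/8); label the merged cluster BVX
  updated: d(BVX,D)=55/4, d(BVX,O)=23/2
iteration 3: select BVX,D (d=55/4, Q=-141/4); attach at lengths (61/8, 49/8); label the merged cluster BDVX
  updated: d(BDVX,O)=31/8
iteration 4: select BDVX,O (d=31/8); attach at lengths (31/16, 31/16); label the merged cluster BDOVX
final tree: ((((B:5,X:4):73/8,V:115/8):61/8,D:49/8):31/16,O:31/16)
total length: 401/8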